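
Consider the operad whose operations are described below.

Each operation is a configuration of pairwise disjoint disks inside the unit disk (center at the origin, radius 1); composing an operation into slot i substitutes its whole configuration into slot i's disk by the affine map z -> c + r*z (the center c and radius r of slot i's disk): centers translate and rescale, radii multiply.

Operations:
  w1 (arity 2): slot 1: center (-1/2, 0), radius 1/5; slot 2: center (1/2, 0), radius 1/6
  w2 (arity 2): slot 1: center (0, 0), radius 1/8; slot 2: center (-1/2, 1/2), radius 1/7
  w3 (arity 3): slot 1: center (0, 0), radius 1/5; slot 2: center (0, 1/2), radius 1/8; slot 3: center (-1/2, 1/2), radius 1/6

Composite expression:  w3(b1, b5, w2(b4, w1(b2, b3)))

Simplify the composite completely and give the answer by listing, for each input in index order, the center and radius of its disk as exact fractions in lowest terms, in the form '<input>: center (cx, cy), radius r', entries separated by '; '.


b1: center (0, 0), radius 1/5; b2: center (-25/42, 7/12), radius 1/210; b3: center (-4/7, 7/12), radius 1/252; b4: center (-1/2, 1/2), radius 1/48; b5: center (0, 1/2), radius 1/8

Nesting under w3 composes maps z -> c + r*z down each b-path.
for b1, the 1-step affine chain lands on center (0, 0), radius 1/5
for b5, the 1-step affine chain lands on center (0, 1/2), radius 1/8
for b4, the 2-step affine chain lands on center (-1/2, 1/2), radius 1/48
for b2, the 3-step affine chain lands on center (-25/42, 7/12), radius 1/210
for b3, the 3-step affine chain lands on center (-4/7, 7/12), radius 1/252


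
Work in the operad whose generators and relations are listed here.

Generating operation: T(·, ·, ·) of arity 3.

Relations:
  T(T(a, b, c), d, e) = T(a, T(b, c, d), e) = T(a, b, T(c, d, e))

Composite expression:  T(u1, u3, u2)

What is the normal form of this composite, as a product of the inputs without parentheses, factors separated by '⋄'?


u1 ⋄ u3 ⋄ u2


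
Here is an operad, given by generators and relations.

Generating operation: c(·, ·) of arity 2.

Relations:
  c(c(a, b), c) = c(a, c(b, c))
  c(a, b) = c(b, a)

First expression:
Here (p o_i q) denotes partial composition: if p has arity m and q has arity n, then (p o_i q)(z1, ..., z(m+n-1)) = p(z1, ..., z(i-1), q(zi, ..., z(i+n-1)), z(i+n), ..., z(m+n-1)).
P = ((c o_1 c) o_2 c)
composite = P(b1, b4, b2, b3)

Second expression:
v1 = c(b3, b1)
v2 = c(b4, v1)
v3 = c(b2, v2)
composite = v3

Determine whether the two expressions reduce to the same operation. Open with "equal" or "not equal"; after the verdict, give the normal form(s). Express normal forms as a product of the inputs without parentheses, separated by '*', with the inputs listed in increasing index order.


equal: each reduces to b1 * b2 * b3 * b4


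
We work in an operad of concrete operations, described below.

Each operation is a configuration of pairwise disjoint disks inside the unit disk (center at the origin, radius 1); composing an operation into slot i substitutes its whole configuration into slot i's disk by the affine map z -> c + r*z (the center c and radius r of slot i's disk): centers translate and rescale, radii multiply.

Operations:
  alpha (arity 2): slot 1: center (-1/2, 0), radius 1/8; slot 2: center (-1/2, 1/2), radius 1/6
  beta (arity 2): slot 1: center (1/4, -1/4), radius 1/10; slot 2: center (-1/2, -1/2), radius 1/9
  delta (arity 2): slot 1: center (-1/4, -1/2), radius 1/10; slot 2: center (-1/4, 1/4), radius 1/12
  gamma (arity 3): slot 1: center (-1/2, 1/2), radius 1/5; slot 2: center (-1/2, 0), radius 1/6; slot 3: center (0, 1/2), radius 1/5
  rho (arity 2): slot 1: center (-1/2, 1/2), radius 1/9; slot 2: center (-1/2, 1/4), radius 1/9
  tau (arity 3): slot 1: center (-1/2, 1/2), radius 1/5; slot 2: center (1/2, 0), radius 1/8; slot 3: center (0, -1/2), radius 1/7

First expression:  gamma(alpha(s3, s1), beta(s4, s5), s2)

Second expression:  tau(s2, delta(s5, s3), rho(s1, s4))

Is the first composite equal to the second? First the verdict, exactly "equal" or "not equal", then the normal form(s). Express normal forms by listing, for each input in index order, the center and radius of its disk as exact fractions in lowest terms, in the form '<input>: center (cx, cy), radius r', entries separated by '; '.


not equal; the first gives s1: center (-3/5, 3/5), radius 1/30; s2: center (0, 1/2), radius 1/5; s3: center (-3/5, 1/2), radius 1/40; s4: center (-11/24, -1/24), radius 1/60; s5: center (-7/12, -1/12), radius 1/54 and the second s1: center (-1/14, -3/7), radius 1/63; s2: center (-1/2, 1/2), radius 1/5; s3: center (15/32, 1/32), radius 1/96; s4: center (-1/14, -13/28), radius 1/63; s5: center (15/32, -1/16), radius 1/80

In normal form, the first expression is s1: center (-3/5, 3/5), radius 1/30; s2: center (0, 1/2), radius 1/5; s3: center (-3/5, 1/2), radius 1/40; s4: center (-11/24, -1/24), radius 1/60; s5: center (-7/12, -1/12), radius 1/54
In normal form, the second expression is s1: center (-1/14, -3/7), radius 1/63; s2: center (-1/2, 1/2), radius 1/5; s3: center (15/32, 1/32), radius 1/96; s4: center (-1/14, -13/28), radius 1/63; s5: center (15/32, -1/16), radius 1/80
The normal forms differ: not equal.


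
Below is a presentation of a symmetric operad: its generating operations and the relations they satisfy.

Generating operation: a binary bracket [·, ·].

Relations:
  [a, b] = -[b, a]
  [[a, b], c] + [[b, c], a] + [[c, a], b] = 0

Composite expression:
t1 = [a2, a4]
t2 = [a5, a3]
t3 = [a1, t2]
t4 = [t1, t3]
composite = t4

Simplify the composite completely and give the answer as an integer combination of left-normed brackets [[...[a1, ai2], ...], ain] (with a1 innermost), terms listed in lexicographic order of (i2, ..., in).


[[[[a1, a3], a5], a2], a4] - [[[[a1, a3], a5], a4], a2] - [[[[a1, a5], a3], a2], a4] + [[[[a1, a5], a3], a4], a2]

Antisymmetry and Jacobi reduce to a1-anchored left-normed brackets.
Composite bracket: [[a2, a4], [a1, [a5, a3]]]
Applying ab - ba throughout gives 16 signed words (2^4 = 16).
Collect the words opening with a1:
  from a1a3a5a2a4, sign +1: term +[[[[a1, a3], a5], a2], a4]
  from a1a3a5a4a2, sign -1: term -[[[[a1, a3], a5], a4], a2]
  from a1a5a3a2a4, sign -1: term -[[[[a1, a5], a3], a2], a4]
  from a1a5a3a4a2, sign +1: term +[[[[a1, a5], a3], a4], a2]


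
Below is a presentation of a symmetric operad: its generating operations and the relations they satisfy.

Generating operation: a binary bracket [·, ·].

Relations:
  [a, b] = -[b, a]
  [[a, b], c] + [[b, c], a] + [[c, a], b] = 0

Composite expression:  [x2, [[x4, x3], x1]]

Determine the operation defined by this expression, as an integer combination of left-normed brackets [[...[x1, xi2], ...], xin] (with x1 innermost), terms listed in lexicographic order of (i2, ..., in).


-[[[x1, x3], x4], x2] + [[[x1, x4], x3], x2]

Expand each bracket as ab - ba; the x1-initial words give the coefficients.
Composite bracket: [x2, [[x4, x3], x1]]
Full expansion: 8 signed words from ab - ba (2^3 = 8).
Only words starting with x1 matter:
  x1x3x4x2 appears with sign -1, giving the term -[[[x1, x3], x4], x2]
  x1x4x3x2 appears with sign +1, giving the term +[[[x1, x4], x3], x2]


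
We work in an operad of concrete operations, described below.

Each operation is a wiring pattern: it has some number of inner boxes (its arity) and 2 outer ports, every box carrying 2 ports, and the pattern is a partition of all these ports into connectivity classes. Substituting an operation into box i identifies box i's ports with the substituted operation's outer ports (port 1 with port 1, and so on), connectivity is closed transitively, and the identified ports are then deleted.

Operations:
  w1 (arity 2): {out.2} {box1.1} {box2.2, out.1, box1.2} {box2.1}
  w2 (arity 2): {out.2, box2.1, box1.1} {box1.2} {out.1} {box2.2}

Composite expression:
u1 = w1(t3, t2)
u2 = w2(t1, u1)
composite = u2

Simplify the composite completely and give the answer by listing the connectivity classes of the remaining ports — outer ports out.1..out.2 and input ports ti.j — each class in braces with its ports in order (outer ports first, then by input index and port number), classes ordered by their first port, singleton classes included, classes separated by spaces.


{out.1} {out.2, t1.1, t2.2, t3.2} {t1.2} {t2.1} {t3.1}

Connectivity passes through glued w2-boundaries; trace each wire chain.
through w1, on inputs (t3, t2): {out.1, t2.2, t3.2} {out.2} {t2.1} {t3.1} (out.j = stage outer ports)
through w2, on inputs (t1, t3, t2): {out.1} {out.2, t1.1, t2.2, t3.2} {t1.2} {t2.1} {t3.1} (out.j = stage outer ports)


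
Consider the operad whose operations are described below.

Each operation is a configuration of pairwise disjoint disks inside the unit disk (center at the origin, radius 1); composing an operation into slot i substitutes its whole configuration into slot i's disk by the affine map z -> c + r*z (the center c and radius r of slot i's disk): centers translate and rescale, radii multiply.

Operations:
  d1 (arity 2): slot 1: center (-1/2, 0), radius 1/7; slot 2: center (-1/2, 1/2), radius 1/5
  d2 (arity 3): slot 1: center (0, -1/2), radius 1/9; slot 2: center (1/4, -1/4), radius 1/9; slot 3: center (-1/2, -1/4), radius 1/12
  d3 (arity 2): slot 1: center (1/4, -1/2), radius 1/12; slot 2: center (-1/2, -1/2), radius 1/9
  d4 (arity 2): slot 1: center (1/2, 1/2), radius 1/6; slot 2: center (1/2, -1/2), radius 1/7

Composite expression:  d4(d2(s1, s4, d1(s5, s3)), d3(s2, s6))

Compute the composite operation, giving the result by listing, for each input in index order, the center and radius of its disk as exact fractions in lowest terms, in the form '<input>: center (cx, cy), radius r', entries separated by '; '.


Below d4, radii multiply path by path; the s-disk centers shift.
input s1: applying the 2 nested substitutions gives center (1/2, 5/12), radius 1/54
input s4: applying the 2 nested substitutions gives center (13/24, 11/24), radius 1/54
input s5: applying the 3 nested substitutions gives center (59/144, 11/24), radius 1/504
input s3: applying the 3 nested substitutions gives center (59/144, 67/144), radius 1/360
input s2: applying the 2 nested substitutions gives center (15/28, -4/7), radius 1/84
input s6: applying the 2 nested substitutions gives center (3/7, -4/7), radius 1/63

s1: center (1/2, 5/12), radius 1/54; s2: center (15/28, -4/7), radius 1/84; s3: center (59/144, 67/144), radius 1/360; s4: center (13/24, 11/24), radius 1/54; s5: center (59/144, 11/24), radius 1/504; s6: center (3/7, -4/7), radius 1/63


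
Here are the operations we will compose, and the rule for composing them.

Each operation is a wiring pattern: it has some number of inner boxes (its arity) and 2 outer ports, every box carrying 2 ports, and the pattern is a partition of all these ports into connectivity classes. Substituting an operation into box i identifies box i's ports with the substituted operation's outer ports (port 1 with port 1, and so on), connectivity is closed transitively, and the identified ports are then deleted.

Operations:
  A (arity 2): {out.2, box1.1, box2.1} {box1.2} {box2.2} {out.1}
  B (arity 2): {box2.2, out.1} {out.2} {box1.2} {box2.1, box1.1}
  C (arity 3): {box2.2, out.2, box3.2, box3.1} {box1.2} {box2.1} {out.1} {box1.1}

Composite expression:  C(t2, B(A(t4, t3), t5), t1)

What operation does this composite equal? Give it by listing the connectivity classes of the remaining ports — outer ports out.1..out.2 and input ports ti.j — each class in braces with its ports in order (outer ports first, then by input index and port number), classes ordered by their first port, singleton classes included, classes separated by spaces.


{out.1} {out.2, t1.1, t1.2} {t2.1} {t2.2} {t3.1, t4.1} {t3.2} {t4.2} {t5.1} {t5.2}

Two ports join when wires chain via C-identified ports.
after A, the pattern on (t4, t3) reads {out.1} {out.2, t3.1, t4.1} {t3.2} {t4.2} (out.j = its outer ports)
after B, the pattern on (t4, t3, t5) reads {out.1, t5.2} {out.2} {t3.1, t4.1} {t3.2} {t4.2} {t5.1} (out.j = its outer ports)
after C, the pattern on (t2, t4, t3, t5, t1) reads {out.1} {out.2, t1.1, t1.2} {t2.1} {t2.2} {t3.1, t4.1} {t3.2} {t4.2} {t5.1} {t5.2} (out.j = its outer ports)


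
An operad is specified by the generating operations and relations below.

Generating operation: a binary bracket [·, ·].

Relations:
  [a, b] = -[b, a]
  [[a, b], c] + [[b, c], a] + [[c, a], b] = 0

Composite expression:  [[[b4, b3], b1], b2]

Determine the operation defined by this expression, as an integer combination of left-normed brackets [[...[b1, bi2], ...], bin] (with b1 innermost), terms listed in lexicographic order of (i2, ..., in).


[[[b1, b3], b4], b2] - [[[b1, b4], b3], b2]

Expand each bracket as ab - ba; the b1-initial words give the coefficients.
Composite bracket: [[[b4, b3], b1], b2]
Applying ab - ba throughout gives 8 signed words (2^3 = 8).
Collect the words opening with b1:
  b1b3b4b2 (sign +1) contributes +[[[b1, b3], b4], b2]
  b1b4b3b2 (sign -1) contributes -[[[b1, b4], b3], b2]


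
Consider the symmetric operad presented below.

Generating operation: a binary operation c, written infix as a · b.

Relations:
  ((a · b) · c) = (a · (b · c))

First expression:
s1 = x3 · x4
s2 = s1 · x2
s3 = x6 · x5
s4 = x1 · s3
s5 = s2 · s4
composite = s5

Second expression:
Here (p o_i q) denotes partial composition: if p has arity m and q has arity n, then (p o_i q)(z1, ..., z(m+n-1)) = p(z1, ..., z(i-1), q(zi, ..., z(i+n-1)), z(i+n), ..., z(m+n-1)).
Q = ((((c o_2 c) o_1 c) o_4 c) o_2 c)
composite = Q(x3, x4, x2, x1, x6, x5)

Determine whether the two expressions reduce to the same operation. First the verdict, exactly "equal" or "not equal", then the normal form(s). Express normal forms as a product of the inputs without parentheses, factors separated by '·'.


equal — both sides give x3 · x4 · x2 · x1 · x6 · x5

The first expression reduces to x3 · x4 · x2 · x1 · x6 · x5
The second expression reduces to x3 · x4 · x2 · x1 · x6 · x5
One common form — equal.


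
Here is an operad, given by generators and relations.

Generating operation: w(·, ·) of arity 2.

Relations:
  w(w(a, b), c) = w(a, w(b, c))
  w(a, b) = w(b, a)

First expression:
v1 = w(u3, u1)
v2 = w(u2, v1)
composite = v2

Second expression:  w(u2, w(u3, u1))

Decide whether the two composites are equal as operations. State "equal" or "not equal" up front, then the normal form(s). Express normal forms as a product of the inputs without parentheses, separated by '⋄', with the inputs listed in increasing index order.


equal — both sides give u1 ⋄ u2 ⋄ u3


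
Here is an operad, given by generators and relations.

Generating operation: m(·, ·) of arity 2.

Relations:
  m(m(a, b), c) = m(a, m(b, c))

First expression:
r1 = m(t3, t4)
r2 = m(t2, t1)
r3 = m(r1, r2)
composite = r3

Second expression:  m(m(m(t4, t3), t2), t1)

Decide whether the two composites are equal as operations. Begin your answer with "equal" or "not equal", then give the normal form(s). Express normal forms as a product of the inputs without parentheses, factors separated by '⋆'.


The first expression reduces to t3 ⋆ t4 ⋆ t2 ⋆ t1
The second expression reduces to t4 ⋆ t3 ⋆ t2 ⋆ t1
They disagree, so not equal.

not equal — first t3 ⋆ t4 ⋆ t2 ⋆ t1, second t4 ⋆ t3 ⋆ t2 ⋆ t1


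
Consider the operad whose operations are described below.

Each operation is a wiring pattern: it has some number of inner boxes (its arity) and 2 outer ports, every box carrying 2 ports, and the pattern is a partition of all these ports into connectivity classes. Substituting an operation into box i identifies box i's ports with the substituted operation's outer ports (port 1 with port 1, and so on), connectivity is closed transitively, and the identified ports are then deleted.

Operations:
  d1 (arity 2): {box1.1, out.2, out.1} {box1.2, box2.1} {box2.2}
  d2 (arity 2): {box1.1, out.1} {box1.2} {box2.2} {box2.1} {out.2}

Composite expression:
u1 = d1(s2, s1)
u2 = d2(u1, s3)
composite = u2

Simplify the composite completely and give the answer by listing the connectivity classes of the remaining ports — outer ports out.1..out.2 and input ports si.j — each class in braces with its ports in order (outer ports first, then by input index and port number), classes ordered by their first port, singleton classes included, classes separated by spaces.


Reachability decides: close wires over d2-identified ports.
through d1, on inputs (s2, s1): {out.1, out.2, s2.1} {s1.1, s2.2} {s1.2} (out.j = stage outer ports)
through d2, on inputs (s2, s1, s3): {out.1, s2.1} {out.2} {s1.1, s2.2} {s1.2} {s3.1} {s3.2} (out.j = stage outer ports)

{out.1, s2.1} {out.2} {s1.1, s2.2} {s1.2} {s3.1} {s3.2}


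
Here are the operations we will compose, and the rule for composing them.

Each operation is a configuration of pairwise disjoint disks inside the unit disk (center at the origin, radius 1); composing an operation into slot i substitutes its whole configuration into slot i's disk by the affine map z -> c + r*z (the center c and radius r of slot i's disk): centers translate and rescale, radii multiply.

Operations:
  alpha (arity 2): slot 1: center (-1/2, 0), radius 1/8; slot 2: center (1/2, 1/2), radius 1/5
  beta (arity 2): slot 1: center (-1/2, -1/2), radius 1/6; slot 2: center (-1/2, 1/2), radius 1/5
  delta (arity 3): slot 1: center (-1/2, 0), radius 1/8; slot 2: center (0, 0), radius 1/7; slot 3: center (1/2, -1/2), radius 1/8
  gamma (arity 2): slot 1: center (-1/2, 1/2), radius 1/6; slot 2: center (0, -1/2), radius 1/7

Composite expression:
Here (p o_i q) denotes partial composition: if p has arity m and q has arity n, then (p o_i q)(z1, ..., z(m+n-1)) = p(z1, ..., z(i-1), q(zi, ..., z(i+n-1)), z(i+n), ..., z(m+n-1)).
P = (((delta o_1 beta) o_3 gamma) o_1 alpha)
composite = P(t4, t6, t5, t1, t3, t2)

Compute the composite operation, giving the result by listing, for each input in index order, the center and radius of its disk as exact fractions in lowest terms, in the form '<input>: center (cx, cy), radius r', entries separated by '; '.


Only the slot chain above each t matters under delta; compose those maps.
input t4: composing its 3 substitution steps yields center (-55/96, -1/16), radius 1/384
input t6: composing its 3 substitution steps yields center (-53/96, -5/96), radius 1/240
input t5: composing its 2 substitution steps yields center (-9/16, 1/16), radius 1/40
input t1: composing its 2 substitution steps yields center (-1/14, 1/14), radius 1/42
input t3: composing its 2 substitution steps yields center (0, -1/14), radius 1/49
input t2: composing its 1 substitution step yields center (1/2, -1/2), radius 1/8

t1: center (-1/14, 1/14), radius 1/42; t2: center (1/2, -1/2), radius 1/8; t3: center (0, -1/14), radius 1/49; t4: center (-55/96, -1/16), radius 1/384; t5: center (-9/16, 1/16), radius 1/40; t6: center (-53/96, -5/96), radius 1/240


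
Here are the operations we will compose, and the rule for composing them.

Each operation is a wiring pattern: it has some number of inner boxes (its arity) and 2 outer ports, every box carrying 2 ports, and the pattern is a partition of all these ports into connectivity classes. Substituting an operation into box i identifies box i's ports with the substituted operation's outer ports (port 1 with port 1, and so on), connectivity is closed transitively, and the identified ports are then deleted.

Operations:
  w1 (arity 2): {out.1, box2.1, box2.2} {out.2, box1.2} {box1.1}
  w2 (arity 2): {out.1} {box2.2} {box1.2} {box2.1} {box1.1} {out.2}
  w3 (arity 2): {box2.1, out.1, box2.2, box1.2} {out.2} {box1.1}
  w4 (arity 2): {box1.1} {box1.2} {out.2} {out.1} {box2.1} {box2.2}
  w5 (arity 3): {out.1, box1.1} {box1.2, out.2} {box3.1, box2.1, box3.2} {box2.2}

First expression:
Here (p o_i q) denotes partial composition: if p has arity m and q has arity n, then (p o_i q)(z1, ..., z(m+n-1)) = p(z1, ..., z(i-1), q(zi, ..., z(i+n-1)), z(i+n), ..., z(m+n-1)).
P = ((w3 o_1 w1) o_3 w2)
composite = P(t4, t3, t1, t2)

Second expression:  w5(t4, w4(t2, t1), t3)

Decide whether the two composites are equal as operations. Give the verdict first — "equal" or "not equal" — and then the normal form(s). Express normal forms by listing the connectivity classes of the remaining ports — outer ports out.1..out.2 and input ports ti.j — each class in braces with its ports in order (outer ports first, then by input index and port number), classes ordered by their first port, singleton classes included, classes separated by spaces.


not equal; the first gives {out.1, t4.2} {out.2} {t1.1} {t1.2} {t2.1} {t2.2} {t3.1, t3.2} {t4.1} and the second {out.1, t4.1} {out.2, t4.2} {t1.1} {t1.2} {t2.1} {t2.2} {t3.1, t3.2}

Reducing the first expression gives {out.1, t4.2} {out.2} {t1.1} {t1.2} {t2.1} {t2.2} {t3.1, t3.2} {t4.1}
Reducing the second expression gives {out.1, t4.1} {out.2, t4.2} {t1.1} {t1.2} {t2.1} {t2.2} {t3.1, t3.2}
Different reductions; not equal.


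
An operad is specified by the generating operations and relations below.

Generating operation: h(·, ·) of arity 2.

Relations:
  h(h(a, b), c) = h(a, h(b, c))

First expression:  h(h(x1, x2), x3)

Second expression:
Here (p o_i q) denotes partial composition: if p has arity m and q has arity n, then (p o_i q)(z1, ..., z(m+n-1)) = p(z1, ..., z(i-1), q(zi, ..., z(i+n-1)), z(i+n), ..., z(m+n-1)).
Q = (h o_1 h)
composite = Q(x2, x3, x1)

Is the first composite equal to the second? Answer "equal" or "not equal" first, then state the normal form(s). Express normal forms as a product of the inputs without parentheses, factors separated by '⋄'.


not equal — first x1 ⋄ x2 ⋄ x3, second x2 ⋄ x3 ⋄ x1

The first expression, normalized: x1 ⋄ x2 ⋄ x3
The second expression, normalized: x2 ⋄ x3 ⋄ x1
The forms do not match — not equal.


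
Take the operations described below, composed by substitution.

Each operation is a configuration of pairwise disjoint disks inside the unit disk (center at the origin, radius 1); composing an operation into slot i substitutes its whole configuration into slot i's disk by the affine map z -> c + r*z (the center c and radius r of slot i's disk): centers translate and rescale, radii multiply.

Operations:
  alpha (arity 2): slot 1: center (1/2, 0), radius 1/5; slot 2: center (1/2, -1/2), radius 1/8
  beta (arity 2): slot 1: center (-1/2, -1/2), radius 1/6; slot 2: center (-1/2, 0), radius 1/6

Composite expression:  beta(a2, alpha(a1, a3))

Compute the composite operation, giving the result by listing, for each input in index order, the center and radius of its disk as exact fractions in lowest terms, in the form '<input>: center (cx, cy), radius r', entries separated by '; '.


a1: center (-5/12, 0), radius 1/30; a2: center (-1/2, -1/2), radius 1/6; a3: center (-5/12, -1/12), radius 1/48

Only the slot chain above each a matters under beta; compose those maps.
input a2: applying the 1 nested substitution gives center (-1/2, -1/2), radius 1/6
input a1: applying the 2 nested substitutions gives center (-5/12, 0), radius 1/30
input a3: applying the 2 nested substitutions gives center (-5/12, -1/12), radius 1/48


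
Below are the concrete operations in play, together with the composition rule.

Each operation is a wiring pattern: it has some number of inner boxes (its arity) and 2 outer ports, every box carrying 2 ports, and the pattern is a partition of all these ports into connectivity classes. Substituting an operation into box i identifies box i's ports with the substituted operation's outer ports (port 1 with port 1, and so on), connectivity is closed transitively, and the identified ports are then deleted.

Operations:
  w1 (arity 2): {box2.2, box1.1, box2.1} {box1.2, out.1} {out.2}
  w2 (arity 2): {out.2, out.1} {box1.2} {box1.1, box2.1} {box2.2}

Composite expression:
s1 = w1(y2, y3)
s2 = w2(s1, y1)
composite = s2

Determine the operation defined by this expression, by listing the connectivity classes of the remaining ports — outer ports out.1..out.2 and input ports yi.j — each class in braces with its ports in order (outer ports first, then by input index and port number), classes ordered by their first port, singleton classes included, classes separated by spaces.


{out.1, out.2} {y1.1, y2.2} {y1.2} {y2.1, y3.1, y3.2}

Connectivity passes through glued w2-boundaries; trace each wire chain.
stage w1: inputs (y2, y3), connectivity {out.1, y2.2} {out.2} {y2.1, y3.1, y3.2}, out.j its boundary
stage w2: inputs (y2, y3, y1), connectivity {out.1, out.2} {y1.1, y2.2} {y1.2} {y2.1, y3.1, y3.2}, out.j its boundary


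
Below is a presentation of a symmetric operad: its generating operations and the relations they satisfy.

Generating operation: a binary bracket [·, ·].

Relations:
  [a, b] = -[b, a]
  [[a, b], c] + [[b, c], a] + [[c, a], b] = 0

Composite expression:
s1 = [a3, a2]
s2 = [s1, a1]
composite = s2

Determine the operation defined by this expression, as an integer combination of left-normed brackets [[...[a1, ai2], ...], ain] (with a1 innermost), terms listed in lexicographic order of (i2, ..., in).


[[a1, a2], a3] - [[a1, a3], a2]


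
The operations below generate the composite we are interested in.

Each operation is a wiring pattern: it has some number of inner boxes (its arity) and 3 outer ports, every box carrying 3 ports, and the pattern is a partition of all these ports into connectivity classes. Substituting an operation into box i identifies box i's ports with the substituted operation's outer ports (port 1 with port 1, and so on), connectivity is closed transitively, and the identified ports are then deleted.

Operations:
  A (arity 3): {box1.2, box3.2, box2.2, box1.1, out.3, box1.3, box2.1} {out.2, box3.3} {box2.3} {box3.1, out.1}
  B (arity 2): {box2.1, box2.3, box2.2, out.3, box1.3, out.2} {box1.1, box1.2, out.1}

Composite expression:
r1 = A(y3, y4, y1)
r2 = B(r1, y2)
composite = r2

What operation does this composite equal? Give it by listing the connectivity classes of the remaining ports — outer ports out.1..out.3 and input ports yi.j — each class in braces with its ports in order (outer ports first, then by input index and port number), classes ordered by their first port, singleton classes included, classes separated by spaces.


{out.1, y1.1, y1.3} {out.2, out.3, y1.2, y2.1, y2.2, y2.3, y3.1, y3.2, y3.3, y4.1, y4.2} {y4.3}

Reachability decides: close wires over B-identified ports.
stage A: inputs (y3, y4, y1), connectivity {out.1, y1.1} {out.2, y1.3} {out.3, y1.2, y3.1, y3.2, y3.3, y4.1, y4.2} {y4.3}, out.j its boundary
stage B: inputs (y3, y4, y1, y2), connectivity {out.1, y1.1, y1.3} {out.2, out.3, y1.2, y2.1, y2.2, y2.3, y3.1, y3.2, y3.3, y4.1, y4.2} {y4.3}, out.j its boundary


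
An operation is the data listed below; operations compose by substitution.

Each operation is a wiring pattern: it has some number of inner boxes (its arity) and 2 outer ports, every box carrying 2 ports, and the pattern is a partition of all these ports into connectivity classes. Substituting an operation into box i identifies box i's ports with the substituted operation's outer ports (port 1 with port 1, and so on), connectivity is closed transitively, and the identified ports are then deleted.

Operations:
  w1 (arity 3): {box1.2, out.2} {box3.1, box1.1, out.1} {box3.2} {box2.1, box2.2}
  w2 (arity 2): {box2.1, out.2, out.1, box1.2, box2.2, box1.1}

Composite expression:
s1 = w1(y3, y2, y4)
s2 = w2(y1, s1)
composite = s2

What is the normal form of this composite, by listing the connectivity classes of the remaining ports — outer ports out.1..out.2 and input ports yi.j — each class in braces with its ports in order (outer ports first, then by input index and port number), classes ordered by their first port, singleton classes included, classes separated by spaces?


Substituting into w2 glues patterns; closure does the rest.
through w1, on inputs (y3, y2, y4): {out.1, y3.1, y4.1} {out.2, y3.2} {y2.1, y2.2} {y4.2} (out.j = stage outer ports)
through w2, on inputs (y1, y3, y2, y4): {out.1, out.2, y1.1, y1.2, y3.1, y3.2, y4.1} {y2.1, y2.2} {y4.2} (out.j = stage outer ports)

{out.1, out.2, y1.1, y1.2, y3.1, y3.2, y4.1} {y2.1, y2.2} {y4.2}


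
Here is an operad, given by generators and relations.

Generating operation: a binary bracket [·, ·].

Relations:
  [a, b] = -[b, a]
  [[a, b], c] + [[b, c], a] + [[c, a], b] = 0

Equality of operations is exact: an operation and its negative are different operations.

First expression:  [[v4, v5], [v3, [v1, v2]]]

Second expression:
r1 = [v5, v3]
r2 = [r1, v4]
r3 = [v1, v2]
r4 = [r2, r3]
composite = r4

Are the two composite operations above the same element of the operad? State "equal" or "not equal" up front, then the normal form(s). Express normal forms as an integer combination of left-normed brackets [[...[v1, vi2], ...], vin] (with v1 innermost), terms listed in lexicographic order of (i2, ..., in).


The first composite normalizes to [[[[v1, v2], v3], v4], v5] - [[[[v1, v2], v3], v5], v4]
The second composite normalizes to [[[[v1, v2], v3], v5], v4] - [[[[v1, v2], v4], v3], v5] + [[[[v1, v2], v4], v5], v3] - [[[[v1, v2], v5], v3], v4]
The forms do not match — not equal.

not equal; the first gives [[[[v1, v2], v3], v4], v5] - [[[[v1, v2], v3], v5], v4] and the second [[[[v1, v2], v3], v5], v4] - [[[[v1, v2], v4], v3], v5] + [[[[v1, v2], v4], v5], v3] - [[[[v1, v2], v5], v3], v4]


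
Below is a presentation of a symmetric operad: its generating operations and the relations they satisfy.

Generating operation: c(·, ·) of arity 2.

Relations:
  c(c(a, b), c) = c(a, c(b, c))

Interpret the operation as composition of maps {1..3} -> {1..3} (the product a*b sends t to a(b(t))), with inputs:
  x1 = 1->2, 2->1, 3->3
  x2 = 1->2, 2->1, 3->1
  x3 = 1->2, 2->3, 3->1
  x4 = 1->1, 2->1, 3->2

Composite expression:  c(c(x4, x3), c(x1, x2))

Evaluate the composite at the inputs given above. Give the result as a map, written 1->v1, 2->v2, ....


c(x4, x3) = 1->1, 2->2, 3->1
c(x1, x2) = 1->1, 2->2, 3->2
c(c(x4, x3), c(x1, x2)) = 1->1, 2->2, 3->2

1->1, 2->2, 3->2


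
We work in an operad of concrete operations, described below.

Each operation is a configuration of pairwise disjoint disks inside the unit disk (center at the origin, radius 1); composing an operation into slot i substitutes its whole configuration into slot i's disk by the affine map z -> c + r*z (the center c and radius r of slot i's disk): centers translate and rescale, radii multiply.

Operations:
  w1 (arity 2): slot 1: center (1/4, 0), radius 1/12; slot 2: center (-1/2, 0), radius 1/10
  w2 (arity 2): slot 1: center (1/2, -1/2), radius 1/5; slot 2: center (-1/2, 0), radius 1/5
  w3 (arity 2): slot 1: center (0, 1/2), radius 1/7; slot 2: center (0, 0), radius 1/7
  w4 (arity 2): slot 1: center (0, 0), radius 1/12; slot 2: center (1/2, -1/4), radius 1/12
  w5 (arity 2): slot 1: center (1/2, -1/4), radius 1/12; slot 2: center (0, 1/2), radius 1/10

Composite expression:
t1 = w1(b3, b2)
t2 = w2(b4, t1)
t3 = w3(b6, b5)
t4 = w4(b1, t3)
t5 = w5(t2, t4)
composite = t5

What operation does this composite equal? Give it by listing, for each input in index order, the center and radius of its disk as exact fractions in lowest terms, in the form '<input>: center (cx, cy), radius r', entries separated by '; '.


b1: center (0, 1/2), radius 1/120; b2: center (9/20, -1/4), radius 1/600; b3: center (37/80, -1/4), radius 1/720; b4: center (13/24, -7/24), radius 1/60; b5: center (1/20, 19/40), radius 1/840; b6: center (1/20, 23/48), radius 1/840

Affine substitution under w5: radii multiply and b-centers shift.
b4: after 2 affine steps, its disk has center (13/24, -7/24), radius 1/60
b3: after 3 affine steps, its disk has center (37/80, -1/4), radius 1/720
b2: after 3 affine steps, its disk has center (9/20, -1/4), radius 1/600
b1: after 2 affine steps, its disk has center (0, 1/2), radius 1/120
b6: after 3 affine steps, its disk has center (1/20, 23/48), radius 1/840
b5: after 3 affine steps, its disk has center (1/20, 19/40), radius 1/840


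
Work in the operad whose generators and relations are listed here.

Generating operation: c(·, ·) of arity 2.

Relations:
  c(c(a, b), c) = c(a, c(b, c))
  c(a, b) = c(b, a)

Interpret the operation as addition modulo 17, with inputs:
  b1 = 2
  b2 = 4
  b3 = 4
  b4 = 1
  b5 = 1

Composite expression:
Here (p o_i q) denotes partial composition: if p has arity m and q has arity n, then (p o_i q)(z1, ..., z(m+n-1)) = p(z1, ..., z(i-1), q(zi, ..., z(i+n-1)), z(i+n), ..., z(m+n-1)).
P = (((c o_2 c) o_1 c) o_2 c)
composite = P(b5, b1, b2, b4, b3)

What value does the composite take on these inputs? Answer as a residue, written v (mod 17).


c(b1, b2) = 6
c(b5, c(b1, b2)) = 7
c(b4, b3) = 5
c(c(b5, c(b1, b2)), c(b4, b3)) = 12

12 (mod 17)


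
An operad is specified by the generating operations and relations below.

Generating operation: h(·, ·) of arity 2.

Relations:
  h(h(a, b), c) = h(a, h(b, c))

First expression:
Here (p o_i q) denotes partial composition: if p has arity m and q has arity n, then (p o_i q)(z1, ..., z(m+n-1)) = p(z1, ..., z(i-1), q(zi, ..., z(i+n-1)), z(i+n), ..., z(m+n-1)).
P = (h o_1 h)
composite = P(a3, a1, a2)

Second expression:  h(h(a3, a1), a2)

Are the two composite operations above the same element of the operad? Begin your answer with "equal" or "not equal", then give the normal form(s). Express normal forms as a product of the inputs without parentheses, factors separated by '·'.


In normal form, the first expression is a3 · a1 · a2
In normal form, the second expression is a3 · a1 · a2
One common form — equal.

equal: each reduces to a3 · a1 · a2


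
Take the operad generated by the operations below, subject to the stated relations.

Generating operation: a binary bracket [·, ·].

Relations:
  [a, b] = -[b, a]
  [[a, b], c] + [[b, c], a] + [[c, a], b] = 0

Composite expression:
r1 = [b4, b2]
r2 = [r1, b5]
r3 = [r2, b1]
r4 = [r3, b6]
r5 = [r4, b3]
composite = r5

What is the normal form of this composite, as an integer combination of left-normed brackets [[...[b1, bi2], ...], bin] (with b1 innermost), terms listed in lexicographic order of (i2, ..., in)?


[[[[[b1, b2], b4], b5], b6], b3] - [[[[[b1, b4], b2], b5], b6], b3] - [[[[[b1, b5], b2], b4], b6], b3] + [[[[[b1, b5], b4], b2], b6], b3]

A multilinear Lie element is pinned by b1-initial words (b1 innermost).
Composite bracket: [[[[[b4, b2], b5], b1], b6], b3]
Expanding via [a, b] = ab - ba: 32 signed words (2^5 = 32).
Keep just the words that open with b1:
  b1b2b4b5b6b3 (sign +1) contributes +[[[[[b1, b2], b4], b5], b6], b3]
  b1b4b2b5b6b3 (sign -1) contributes -[[[[[b1, b4], b2], b5], b6], b3]
  b1b5b2b4b6b3 (sign -1) contributes -[[[[[b1, b5], b2], b4], b6], b3]
  b1b5b4b2b6b3 (sign +1) contributes +[[[[[b1, b5], b4], b2], b6], b3]


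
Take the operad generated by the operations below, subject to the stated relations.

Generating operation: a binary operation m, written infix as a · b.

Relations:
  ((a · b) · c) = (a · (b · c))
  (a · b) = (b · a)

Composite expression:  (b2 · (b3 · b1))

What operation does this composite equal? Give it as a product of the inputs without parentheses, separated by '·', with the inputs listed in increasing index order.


b1 · b2 · b3

Any arrangement under m is one operation, so sort the b-inputs.
(b3 · b1) unparenthesizes to b3 · b1
(b2 · (b3 · b1)) unparenthesizes to b2 · b3 · b1
sorting the factors by input index: b1 · b2 · b3


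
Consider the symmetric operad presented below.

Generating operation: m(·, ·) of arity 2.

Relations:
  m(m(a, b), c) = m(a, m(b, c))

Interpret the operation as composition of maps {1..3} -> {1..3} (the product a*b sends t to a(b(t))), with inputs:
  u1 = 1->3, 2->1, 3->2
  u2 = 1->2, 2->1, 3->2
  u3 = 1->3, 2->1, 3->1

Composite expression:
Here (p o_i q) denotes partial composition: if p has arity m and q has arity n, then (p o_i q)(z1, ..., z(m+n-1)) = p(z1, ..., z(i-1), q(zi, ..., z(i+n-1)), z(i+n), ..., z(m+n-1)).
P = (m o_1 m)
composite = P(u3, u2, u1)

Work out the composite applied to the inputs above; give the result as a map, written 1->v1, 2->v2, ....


1->1, 2->1, 3->3

m(u3, u2) = 1->1, 2->3, 3->1
m(m(u3, u2), u1) = 1->1, 2->1, 3->3


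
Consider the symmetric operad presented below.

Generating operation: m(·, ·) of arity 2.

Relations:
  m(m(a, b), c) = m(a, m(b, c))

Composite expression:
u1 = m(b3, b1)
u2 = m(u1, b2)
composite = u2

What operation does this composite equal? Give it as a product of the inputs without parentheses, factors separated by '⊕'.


b3 ⊕ b1 ⊕ b2

Key point: m is associative — brackets drop, the b-order remains.
m(b3, b1) unparenthesizes to b3 ⊕ b1
m(m(b3, b1), b2) unparenthesizes to b3 ⊕ b1 ⊕ b2


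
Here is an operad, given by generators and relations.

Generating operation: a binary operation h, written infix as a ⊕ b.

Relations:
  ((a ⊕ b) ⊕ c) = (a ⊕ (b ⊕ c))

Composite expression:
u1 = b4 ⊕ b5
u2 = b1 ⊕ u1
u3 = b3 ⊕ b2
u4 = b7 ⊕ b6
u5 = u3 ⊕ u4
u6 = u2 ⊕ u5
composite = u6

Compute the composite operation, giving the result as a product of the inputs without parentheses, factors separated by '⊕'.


Every regrouping of h is equal, so read the b-inputs in written order.
(b4 ⊕ b5) unparenthesizes to b4 ⊕ b5
(b1 ⊕ (b4 ⊕ b5)) unparenthesizes to b1 ⊕ b4 ⊕ b5
(b3 ⊕ b2) unparenthesizes to b3 ⊕ b2
(b7 ⊕ b6) unparenthesizes to b7 ⊕ b6
((b3 ⊕ b2) ⊕ (b7 ⊕ b6)) unparenthesizes to b3 ⊕ b2 ⊕ b7 ⊕ b6
((b1 ⊕ (b4 ⊕ b5)) ⊕ ((b3 ⊕ b2) ⊕ (b7 ⊕ b6))) unparenthesizes to b1 ⊕ b4 ⊕ b5 ⊕ b3 ⊕ b2 ⊕ b7 ⊕ b6

b1 ⊕ b4 ⊕ b5 ⊕ b3 ⊕ b2 ⊕ b7 ⊕ b6


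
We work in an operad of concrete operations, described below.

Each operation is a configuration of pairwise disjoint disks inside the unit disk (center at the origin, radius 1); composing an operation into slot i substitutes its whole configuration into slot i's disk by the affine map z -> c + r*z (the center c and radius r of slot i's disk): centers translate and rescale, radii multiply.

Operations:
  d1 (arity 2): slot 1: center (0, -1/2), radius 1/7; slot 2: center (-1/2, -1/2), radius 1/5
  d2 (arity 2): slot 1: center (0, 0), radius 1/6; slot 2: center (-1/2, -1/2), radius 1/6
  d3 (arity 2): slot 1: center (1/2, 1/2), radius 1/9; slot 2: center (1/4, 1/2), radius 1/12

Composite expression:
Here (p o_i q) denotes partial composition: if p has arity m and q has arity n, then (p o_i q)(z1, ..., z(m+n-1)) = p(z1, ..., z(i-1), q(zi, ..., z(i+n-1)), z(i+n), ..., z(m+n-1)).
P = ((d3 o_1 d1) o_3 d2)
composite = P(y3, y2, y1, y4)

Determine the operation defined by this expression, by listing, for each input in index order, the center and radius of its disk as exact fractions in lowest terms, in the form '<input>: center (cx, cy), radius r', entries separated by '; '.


y1: center (1/4, 1/2), radius 1/72; y2: center (4/9, 4/9), radius 1/45; y3: center (1/2, 4/9), radius 1/63; y4: center (5/24, 11/24), radius 1/72

Below d3, radii multiply path by path; the y-disk centers shift.
tracing y3 down its 2-map path: center (1/2, 4/9), radius 1/63
tracing y2 down its 2-map path: center (4/9, 4/9), radius 1/45
tracing y1 down its 2-map path: center (1/4, 1/2), radius 1/72
tracing y4 down its 2-map path: center (5/24, 11/24), radius 1/72


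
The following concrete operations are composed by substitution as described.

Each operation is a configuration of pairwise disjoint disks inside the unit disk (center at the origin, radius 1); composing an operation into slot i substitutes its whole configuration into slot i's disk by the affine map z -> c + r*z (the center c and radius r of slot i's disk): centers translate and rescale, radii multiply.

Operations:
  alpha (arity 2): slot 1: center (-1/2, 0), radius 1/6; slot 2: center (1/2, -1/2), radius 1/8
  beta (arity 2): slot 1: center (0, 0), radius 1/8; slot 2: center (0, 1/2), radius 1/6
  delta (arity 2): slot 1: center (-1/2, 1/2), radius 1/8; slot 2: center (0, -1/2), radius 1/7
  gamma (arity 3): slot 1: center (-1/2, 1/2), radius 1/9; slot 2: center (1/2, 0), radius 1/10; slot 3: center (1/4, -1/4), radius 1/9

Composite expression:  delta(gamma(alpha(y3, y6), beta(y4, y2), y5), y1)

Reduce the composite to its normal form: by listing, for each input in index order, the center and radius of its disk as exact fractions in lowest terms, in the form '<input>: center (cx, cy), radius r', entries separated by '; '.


y1: center (0, -1/2), radius 1/7; y2: center (-7/16, 81/160), radius 1/480; y3: center (-41/72, 9/16), radius 1/432; y4: center (-7/16, 1/2), radius 1/640; y5: center (-15/32, 15/32), radius 1/72; y6: center (-5/9, 5/9), radius 1/576
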